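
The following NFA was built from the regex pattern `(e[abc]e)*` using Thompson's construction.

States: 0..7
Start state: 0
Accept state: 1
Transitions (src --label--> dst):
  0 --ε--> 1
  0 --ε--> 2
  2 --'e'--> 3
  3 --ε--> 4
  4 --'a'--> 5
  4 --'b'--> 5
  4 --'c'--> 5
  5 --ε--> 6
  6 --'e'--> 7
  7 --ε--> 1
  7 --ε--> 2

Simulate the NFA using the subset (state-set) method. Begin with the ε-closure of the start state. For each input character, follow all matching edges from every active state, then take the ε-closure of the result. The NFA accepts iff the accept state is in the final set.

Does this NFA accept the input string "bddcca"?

initial (ε-close {0}): {0,1,2}
'b' @ 1: {}  — dead — no transitions
rest 'ddcca' ignored (set empty)
after full input: {}  (accept=1 not in)

Answer: REJECT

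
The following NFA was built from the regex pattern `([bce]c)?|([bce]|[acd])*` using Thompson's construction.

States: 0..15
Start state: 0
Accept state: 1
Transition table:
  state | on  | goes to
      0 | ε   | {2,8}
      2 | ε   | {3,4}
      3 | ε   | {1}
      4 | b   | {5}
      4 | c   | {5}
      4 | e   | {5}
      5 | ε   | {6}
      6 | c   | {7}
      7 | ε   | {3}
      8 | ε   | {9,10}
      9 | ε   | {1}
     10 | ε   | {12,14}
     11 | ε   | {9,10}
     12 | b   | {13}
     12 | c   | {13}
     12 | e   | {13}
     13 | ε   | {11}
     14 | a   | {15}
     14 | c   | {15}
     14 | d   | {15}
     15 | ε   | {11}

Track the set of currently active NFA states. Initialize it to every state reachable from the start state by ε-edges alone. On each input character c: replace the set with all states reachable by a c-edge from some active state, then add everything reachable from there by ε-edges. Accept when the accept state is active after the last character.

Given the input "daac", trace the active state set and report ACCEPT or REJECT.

start: ε-closure({0}) = {0,1,2,3,4,8,9,10,12,14}
'd' @ 1: {1,9,10,11,12,14,15}  (accept∈set)
'a' @ 2: {1,9,10,11,12,14,15}  (accept∈set)
'a' @ 3: {1,9,10,11,12,14,15}  (accept∈set)
'c' @ 4: {1,9,10,11,12,13,14,15}  (accept∈set)
after full input: {1,9,10,11,12,13,14,15}  (accept=1 in)

Answer: ACCEPT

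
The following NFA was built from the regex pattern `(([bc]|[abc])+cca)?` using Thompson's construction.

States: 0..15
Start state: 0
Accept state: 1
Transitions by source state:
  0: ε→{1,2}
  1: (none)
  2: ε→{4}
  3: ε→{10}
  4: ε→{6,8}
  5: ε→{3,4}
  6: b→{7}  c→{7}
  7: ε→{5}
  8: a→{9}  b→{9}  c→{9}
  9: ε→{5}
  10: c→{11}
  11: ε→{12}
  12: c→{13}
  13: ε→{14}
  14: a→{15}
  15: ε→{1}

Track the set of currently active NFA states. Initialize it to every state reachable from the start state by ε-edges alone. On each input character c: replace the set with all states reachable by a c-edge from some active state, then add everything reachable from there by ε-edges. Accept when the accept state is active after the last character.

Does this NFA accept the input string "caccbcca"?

initial (ε-close {0}): {0,1,2,4,6,8}
'c' @ 1: {3,4,5,6,7,8,9,10}
'a' @ 2: {3,4,5,6,8,9,10}
'c' @ 3: {3,4,5,6,7,8,9,10,11,12}
'c' @ 4: {3,4,5,6,7,8,9,10,11,12,13,14}
'b' @ 5: {3,4,5,6,7,8,9,10}
'c' @ 6: {3,4,5,6,7,8,9,10,11,12}
'c' @ 7: {3,4,5,6,7,8,9,10,11,12,13,14}
'a' @ 8: {1,3,4,5,6,8,9,10,15}  ✓accept
after full input: {1,3,4,5,6,8,9,10,15}  (accept=1 in)

Answer: ACCEPT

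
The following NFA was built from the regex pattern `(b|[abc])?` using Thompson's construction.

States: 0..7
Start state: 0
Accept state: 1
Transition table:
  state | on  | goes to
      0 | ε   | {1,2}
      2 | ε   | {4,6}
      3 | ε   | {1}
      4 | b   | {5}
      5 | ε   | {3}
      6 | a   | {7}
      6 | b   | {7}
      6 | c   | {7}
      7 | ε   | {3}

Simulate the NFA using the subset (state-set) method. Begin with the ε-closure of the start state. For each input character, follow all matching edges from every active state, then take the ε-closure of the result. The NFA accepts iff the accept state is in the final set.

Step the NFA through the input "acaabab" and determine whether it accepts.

Answer: REJECT

Steps:
S₀ = ε-closure({0}) = {0,1,2,4,6}
'a' @ 1: {1,3,7}  [accepting]
'c' @ 2: {}  — no active states
rest 'aabab' ignored (set empty)
end set {} — state 1 not in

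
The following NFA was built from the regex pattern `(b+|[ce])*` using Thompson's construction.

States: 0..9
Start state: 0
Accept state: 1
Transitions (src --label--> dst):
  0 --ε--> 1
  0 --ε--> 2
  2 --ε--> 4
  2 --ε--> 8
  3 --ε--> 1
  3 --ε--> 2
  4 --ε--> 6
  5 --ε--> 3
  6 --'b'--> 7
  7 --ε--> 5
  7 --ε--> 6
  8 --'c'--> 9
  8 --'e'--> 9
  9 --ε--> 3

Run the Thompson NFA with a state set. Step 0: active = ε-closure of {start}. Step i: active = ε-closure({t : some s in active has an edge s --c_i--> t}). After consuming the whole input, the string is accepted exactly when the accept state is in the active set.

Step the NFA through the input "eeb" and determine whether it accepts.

S₀ = ε-closure({0}) = {0,1,2,4,6,8}
'e' @ 1: {1,2,3,4,6,8,9}  [accepting]
'e' @ 2: {1,2,3,4,6,8,9}  [accepting]
'b' @ 3: {1,2,3,4,5,6,7,8}  [accepting]
after full input: {1,2,3,4,5,6,7,8}  (accept=1 in)

Answer: ACCEPT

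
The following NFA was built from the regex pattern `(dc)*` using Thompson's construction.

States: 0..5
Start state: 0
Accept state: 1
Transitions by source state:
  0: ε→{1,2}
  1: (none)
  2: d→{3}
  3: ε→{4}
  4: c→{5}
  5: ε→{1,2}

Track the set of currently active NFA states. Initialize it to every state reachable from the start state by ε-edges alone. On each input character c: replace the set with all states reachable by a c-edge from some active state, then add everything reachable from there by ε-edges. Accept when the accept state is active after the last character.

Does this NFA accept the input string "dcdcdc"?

Answer: ACCEPT

Derivation:
initial (ε-close {0}): {0,1,2}
'd' @ 1: {3,4}
'c' @ 2: {1,2,5}  ✓accept
'd' @ 3: {3,4}
'c' @ 4: {1,2,5}  ✓accept
'd' @ 5: {3,4}
'c' @ 6: {1,2,5}  ✓accept
final: {1,2,5}; accept 1 in set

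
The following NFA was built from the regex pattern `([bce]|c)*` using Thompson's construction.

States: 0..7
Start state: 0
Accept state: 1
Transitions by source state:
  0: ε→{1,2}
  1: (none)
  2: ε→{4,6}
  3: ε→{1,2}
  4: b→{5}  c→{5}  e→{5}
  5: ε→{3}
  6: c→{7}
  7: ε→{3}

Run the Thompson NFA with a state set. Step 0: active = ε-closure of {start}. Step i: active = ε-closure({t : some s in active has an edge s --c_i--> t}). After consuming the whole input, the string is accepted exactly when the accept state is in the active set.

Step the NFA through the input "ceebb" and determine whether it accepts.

S₀ = ε-closure({0}) = {0,1,2,4,6}
'c' @ 1: {1,2,3,4,5,6,7}  (accept∈set)
'e' @ 2: {1,2,3,4,5,6}  (accept∈set)
'e' @ 3: {1,2,3,4,5,6}  (accept∈set)
'b' @ 4: {1,2,3,4,5,6}  (accept∈set)
'b' @ 5: {1,2,3,4,5,6}  (accept∈set)
end set {1,2,3,4,5,6} — state 1 in

Answer: ACCEPT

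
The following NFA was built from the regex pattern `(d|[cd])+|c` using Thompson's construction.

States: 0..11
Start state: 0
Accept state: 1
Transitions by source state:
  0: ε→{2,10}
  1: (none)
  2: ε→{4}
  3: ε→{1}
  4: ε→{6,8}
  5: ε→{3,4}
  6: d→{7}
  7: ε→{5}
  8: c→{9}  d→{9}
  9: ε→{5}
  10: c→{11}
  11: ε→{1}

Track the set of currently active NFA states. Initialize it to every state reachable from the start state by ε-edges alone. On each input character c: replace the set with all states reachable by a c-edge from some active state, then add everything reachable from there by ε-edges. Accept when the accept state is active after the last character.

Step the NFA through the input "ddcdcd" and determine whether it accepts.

start: ε-closure({0}) = {0,2,4,6,8,10}
'd' @ 1: {1,3,4,5,6,7,8,9}  (accept∈set)
'd' @ 2: {1,3,4,5,6,7,8,9}  (accept∈set)
'c' @ 3: {1,3,4,5,6,8,9}  (accept∈set)
'd' @ 4: {1,3,4,5,6,7,8,9}  (accept∈set)
'c' @ 5: {1,3,4,5,6,8,9}  (accept∈set)
'd' @ 6: {1,3,4,5,6,7,8,9}  (accept∈set)
end set {1,3,4,5,6,7,8,9} — state 1 in

Answer: ACCEPT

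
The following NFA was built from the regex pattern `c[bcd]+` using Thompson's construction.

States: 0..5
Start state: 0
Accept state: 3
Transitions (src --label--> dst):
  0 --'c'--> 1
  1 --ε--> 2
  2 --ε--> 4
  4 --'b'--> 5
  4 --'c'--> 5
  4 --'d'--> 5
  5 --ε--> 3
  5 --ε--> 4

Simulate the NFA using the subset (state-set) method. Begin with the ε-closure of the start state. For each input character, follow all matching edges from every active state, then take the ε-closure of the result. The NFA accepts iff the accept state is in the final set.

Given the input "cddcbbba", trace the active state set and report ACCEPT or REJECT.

S₀ = ε-closure({0}) = {0}
'c' @ 1: {1,2,4}
'd' @ 2: {3,4,5}  [accepting]
'd' @ 3: {3,4,5}  [accepting]
'c' @ 4: {3,4,5}  [accepting]
'b' @ 5: {3,4,5}  [accepting]
'b' @ 6: {3,4,5}  [accepting]
'b' @ 7: {3,4,5}  [accepting]
'a' @ 8: {}  — dead — no transitions
after full input: {}  (accept=3 not in)

Answer: REJECT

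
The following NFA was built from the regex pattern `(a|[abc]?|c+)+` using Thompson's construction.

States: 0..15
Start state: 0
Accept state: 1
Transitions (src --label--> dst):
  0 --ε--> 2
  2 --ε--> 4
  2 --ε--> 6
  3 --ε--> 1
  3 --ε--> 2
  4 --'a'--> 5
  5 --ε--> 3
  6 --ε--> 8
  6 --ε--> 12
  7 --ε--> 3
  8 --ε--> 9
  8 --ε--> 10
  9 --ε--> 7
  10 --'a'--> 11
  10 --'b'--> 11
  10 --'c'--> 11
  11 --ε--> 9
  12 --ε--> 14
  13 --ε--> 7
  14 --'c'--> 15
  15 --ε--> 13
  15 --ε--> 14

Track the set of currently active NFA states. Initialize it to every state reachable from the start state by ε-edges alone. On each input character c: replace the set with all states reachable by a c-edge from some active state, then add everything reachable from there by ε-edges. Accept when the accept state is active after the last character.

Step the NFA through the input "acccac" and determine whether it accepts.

S₀ = ε-closure({0}) = {0,1,2,3,4,6,7,8,9,10,12,14}
'a' @ 1: {1,2,3,4,5,6,7,8,9,10,11,12,14}  [accepting]
'c' @ 2: {1,2,3,4,6,7,8,9,10,11,12,13,14,15}  [accepting]
'c' @ 3: {1,2,3,4,6,7,8,9,10,11,12,13,14,15}  [accepting]
'c' @ 4: {1,2,3,4,6,7,8,9,10,11,12,13,14,15}  [accepting]
'a' @ 5: {1,2,3,4,5,6,7,8,9,10,11,12,14}  [accepting]
'c' @ 6: {1,2,3,4,6,7,8,9,10,11,12,13,14,15}  [accepting]
end set {1,2,3,4,6,7,8,9,10,11,12,13,14,15} — state 1 in

Answer: ACCEPT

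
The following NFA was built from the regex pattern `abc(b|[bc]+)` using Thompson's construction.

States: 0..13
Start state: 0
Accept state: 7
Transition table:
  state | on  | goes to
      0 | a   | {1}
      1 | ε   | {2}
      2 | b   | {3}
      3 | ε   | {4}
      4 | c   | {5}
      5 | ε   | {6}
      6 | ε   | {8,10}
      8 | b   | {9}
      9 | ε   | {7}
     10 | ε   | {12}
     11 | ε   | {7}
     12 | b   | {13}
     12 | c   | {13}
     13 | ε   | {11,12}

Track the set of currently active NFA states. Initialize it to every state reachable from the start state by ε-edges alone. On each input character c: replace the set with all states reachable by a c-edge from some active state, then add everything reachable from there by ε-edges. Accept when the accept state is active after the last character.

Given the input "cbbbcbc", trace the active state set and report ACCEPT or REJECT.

start: ε-closure({0}) = {0}
'c' @ 1: {}  — state set empty
rest 'bbbcbc' ignored (set empty)
after full input: {}  (accept=7 not in)

Answer: REJECT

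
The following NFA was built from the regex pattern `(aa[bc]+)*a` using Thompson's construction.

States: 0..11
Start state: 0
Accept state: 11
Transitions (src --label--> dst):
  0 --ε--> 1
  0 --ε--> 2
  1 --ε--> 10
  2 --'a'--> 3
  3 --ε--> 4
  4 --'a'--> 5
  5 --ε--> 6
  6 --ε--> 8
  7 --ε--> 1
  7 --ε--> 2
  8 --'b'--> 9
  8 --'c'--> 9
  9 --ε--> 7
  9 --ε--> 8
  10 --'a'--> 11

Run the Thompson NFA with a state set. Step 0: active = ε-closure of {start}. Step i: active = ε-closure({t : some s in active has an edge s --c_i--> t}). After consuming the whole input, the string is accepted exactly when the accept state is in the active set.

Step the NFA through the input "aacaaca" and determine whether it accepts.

Answer: ACCEPT

Derivation:
initial (ε-close {0}): {0,1,2,10}
'a' @ 1: {3,4,11}  ✓accept
'a' @ 2: {5,6,8}
'c' @ 3: {1,2,7,8,9,10}
'a' @ 4: {3,4,11}  ✓accept
'a' @ 5: {5,6,8}
'c' @ 6: {1,2,7,8,9,10}
'a' @ 7: {3,4,11}  ✓accept
after full input: {3,4,11}  (accept=11 in)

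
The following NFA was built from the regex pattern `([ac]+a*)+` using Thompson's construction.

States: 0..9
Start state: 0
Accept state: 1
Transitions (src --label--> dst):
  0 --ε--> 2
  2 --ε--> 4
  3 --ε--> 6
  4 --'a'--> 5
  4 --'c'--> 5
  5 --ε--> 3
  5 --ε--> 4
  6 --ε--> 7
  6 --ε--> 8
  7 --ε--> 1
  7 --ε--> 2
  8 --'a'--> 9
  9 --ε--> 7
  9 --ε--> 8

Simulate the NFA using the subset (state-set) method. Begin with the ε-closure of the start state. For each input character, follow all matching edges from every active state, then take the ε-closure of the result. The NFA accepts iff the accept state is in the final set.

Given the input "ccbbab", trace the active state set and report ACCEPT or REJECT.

S₀ = ε-closure({0}) = {0,2,4}
'c' @ 1: {1,2,3,4,5,6,7,8}  ✓accept
'c' @ 2: {1,2,3,4,5,6,7,8}  ✓accept
'b' @ 3: {}  — state set empty
rest 'bab' ignored (set empty)
end set {} — state 1 not in

Answer: REJECT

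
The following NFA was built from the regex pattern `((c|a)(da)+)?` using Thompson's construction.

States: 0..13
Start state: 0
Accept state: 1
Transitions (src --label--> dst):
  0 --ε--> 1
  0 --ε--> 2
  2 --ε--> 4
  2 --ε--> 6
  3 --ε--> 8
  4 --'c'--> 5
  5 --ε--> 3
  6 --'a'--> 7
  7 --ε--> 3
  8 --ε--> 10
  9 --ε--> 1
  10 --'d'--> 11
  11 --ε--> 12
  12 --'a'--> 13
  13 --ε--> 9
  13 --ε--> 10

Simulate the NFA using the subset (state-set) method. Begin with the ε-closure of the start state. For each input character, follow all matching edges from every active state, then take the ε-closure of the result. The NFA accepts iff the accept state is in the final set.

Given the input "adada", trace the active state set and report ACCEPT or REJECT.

Answer: ACCEPT

Trace:
initial (ε-close {0}): {0,1,2,4,6}
'a' @ 1: {3,7,8,10}
'd' @ 2: {11,12}
'a' @ 3: {1,9,10,13}  (accept∈set)
'd' @ 4: {11,12}
'a' @ 5: {1,9,10,13}  (accept∈set)
end set {1,9,10,13} — state 1 in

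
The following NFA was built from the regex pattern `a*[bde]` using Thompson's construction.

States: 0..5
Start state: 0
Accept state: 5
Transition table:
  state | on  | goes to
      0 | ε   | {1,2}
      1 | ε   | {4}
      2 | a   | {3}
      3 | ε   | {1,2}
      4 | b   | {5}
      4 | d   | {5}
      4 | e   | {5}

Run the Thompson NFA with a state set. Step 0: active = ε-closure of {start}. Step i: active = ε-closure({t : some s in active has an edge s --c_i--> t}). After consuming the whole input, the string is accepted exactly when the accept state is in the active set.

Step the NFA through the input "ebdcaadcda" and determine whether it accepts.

Answer: REJECT

Derivation:
initial (ε-close {0}): {0,1,2,4}
'e' @ 1: {5}  [accepting]
'b' @ 2: {}  — state set empty
rest 'dcaadcda' ignored (set empty)
after full input: {}  (accept=5 not in)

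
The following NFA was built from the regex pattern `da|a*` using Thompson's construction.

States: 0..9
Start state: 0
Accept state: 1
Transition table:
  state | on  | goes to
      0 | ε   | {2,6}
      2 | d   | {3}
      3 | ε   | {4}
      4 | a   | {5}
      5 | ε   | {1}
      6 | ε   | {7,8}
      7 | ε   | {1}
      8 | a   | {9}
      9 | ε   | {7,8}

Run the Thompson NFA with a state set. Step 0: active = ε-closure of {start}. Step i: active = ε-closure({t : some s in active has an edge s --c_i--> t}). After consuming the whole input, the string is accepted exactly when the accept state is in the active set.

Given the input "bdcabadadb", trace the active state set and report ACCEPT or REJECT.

Answer: REJECT

Derivation:
start: ε-closure({0}) = {0,1,2,6,7,8}
'b' @ 1: {}  — no active states
rest 'dcabadadb' ignored (set empty)
final: {}; accept 1 not in set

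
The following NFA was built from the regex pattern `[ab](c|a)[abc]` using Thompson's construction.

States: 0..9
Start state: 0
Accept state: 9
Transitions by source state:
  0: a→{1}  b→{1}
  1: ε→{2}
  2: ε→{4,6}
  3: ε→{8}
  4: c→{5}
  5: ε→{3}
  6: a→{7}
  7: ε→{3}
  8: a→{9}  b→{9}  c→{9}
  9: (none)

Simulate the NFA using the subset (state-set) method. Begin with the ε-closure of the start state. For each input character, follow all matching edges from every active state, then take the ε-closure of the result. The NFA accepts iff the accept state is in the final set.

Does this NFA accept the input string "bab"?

S₀ = ε-closure({0}) = {0}
'b' @ 1: {1,2,4,6}
'a' @ 2: {3,7,8}
'b' @ 3: {9}  ✓accept
after full input: {9}  (accept=9 in)

Answer: ACCEPT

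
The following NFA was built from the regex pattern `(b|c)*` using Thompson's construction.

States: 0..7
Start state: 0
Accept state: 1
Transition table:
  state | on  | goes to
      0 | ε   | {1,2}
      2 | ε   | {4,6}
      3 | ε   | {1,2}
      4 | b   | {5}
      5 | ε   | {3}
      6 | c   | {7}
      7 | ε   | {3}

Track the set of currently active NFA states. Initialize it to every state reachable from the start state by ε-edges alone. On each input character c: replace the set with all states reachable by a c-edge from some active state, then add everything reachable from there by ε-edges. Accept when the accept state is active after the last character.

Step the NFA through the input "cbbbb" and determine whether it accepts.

Answer: ACCEPT

Trace:
initial (ε-close {0}): {0,1,2,4,6}
'c' @ 1: {1,2,3,4,6,7}  (accept∈set)
'b' @ 2: {1,2,3,4,5,6}  (accept∈set)
'b' @ 3: {1,2,3,4,5,6}  (accept∈set)
'b' @ 4: {1,2,3,4,5,6}  (accept∈set)
'b' @ 5: {1,2,3,4,5,6}  (accept∈set)
after full input: {1,2,3,4,5,6}  (accept=1 in)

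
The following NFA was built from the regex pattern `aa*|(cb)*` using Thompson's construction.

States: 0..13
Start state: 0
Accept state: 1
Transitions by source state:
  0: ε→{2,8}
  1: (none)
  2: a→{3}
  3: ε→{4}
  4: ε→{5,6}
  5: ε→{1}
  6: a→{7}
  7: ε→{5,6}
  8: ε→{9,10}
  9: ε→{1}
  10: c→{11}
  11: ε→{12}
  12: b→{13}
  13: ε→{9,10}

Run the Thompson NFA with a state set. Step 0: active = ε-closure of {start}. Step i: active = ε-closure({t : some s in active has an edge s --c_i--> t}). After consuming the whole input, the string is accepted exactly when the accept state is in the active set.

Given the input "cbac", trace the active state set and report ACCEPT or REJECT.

start: ε-closure({0}) = {0,1,2,8,9,10}
'c' @ 1: {11,12}
'b' @ 2: {1,9,10,13}  [accepting]
'a' @ 3: {}  — dead — no transitions
rest 'c' ignored (set empty)
end set {} — state 1 not in

Answer: REJECT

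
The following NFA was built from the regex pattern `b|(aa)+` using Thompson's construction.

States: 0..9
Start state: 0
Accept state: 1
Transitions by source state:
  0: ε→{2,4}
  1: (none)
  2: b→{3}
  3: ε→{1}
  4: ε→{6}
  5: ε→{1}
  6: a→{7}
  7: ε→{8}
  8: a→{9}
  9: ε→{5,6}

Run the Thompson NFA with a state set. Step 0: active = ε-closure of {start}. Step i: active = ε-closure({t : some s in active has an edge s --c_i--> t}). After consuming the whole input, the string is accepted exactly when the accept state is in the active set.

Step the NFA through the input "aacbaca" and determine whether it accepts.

start: ε-closure({0}) = {0,2,4,6}
'a' @ 1: {7,8}
'a' @ 2: {1,5,6,9}  ✓accept
'c' @ 3: {}  — dead — no transitions
rest 'baca' ignored (set empty)
after full input: {}  (accept=1 not in)

Answer: REJECT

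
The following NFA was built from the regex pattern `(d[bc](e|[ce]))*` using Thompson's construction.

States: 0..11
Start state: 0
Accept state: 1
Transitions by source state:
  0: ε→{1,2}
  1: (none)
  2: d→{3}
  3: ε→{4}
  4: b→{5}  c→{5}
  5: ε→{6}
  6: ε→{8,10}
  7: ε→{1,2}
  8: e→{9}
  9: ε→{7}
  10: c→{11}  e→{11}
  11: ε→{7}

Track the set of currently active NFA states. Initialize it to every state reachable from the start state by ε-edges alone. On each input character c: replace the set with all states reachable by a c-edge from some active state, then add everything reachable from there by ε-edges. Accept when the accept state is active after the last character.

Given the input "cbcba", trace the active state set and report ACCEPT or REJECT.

S₀ = ε-closure({0}) = {0,1,2}
'c' @ 1: {}  — state set empty
rest 'bcba' ignored (set empty)
final: {}; accept 1 not in set

Answer: REJECT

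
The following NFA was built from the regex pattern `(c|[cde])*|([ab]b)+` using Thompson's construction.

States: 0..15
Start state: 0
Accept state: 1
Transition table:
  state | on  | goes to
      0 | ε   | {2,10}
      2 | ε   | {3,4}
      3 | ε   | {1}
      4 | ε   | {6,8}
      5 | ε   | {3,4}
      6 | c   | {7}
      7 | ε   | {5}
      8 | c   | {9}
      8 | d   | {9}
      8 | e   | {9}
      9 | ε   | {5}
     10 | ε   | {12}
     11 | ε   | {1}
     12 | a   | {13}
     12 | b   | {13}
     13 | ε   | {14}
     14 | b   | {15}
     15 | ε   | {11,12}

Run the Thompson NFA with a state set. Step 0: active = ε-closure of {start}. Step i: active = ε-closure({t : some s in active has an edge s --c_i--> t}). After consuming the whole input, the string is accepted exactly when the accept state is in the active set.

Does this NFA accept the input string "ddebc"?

start: ε-closure({0}) = {0,1,2,3,4,6,8,10,12}
'd' @ 1: {1,3,4,5,6,8,9}  (accept∈set)
'd' @ 2: {1,3,4,5,6,8,9}  (accept∈set)
'e' @ 3: {1,3,4,5,6,8,9}  (accept∈set)
'b' @ 4: {}  — no active states
rest 'c' ignored (set empty)
final: {}; accept 1 not in set

Answer: REJECT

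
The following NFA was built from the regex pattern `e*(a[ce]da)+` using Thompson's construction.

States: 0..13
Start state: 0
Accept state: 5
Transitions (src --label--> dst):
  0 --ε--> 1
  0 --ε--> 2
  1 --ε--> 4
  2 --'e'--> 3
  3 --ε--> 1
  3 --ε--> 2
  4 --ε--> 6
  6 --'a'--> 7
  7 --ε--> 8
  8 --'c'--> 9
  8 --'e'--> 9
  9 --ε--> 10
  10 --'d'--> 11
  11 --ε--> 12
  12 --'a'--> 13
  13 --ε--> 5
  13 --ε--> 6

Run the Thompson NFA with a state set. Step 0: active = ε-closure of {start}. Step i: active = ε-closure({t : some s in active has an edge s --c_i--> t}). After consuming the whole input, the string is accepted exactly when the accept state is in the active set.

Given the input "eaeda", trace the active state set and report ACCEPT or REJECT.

initial (ε-close {0}): {0,1,2,4,6}
'e' @ 1: {1,2,3,4,6}
'a' @ 2: {7,8}
'e' @ 3: {9,10}
'd' @ 4: {11,12}
'a' @ 5: {5,6,13}  [accepting]
after full input: {5,6,13}  (accept=5 in)

Answer: ACCEPT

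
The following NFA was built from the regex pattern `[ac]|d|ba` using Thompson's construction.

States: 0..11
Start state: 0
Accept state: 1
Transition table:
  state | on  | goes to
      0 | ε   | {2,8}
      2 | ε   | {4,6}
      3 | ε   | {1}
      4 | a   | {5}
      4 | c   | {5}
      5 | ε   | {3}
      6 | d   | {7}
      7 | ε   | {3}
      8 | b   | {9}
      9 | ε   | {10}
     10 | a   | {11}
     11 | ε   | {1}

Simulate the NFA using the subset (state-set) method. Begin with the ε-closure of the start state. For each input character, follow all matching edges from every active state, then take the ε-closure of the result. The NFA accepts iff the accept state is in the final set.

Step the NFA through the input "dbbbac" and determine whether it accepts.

S₀ = ε-closure({0}) = {0,2,4,6,8}
'd' @ 1: {1,3,7}  ✓accept
'b' @ 2: {}  — dead — no transitions
rest 'bbac' ignored (set empty)
end set {} — state 1 not in

Answer: REJECT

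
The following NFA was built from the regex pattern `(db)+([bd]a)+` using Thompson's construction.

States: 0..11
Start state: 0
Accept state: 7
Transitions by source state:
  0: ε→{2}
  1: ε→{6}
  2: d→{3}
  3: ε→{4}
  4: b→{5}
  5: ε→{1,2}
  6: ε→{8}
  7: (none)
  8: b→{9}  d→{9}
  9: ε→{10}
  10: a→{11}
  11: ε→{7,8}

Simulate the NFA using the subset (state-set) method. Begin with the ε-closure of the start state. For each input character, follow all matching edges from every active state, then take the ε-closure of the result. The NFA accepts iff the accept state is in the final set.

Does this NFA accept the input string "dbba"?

Answer: ACCEPT

Derivation:
start: ε-closure({0}) = {0,2}
'd' @ 1: {3,4}
'b' @ 2: {1,2,5,6,8}
'b' @ 3: {9,10}
'a' @ 4: {7,8,11}  (accept∈set)
after full input: {7,8,11}  (accept=7 in)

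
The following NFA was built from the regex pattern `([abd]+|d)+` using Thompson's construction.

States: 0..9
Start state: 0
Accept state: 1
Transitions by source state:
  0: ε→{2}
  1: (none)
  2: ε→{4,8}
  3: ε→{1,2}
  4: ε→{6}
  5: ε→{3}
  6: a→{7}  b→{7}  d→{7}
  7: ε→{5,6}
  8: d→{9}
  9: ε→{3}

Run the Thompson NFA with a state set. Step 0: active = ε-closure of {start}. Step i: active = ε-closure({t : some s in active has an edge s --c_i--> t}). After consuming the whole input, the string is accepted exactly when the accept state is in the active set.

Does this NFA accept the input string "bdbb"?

Answer: ACCEPT

Derivation:
S₀ = ε-closure({0}) = {0,2,4,6,8}
'b' @ 1: {1,2,3,4,5,6,7,8}  [accepting]
'd' @ 2: {1,2,3,4,5,6,7,8,9}  [accepting]
'b' @ 3: {1,2,3,4,5,6,7,8}  [accepting]
'b' @ 4: {1,2,3,4,5,6,7,8}  [accepting]
final: {1,2,3,4,5,6,7,8}; accept 1 in set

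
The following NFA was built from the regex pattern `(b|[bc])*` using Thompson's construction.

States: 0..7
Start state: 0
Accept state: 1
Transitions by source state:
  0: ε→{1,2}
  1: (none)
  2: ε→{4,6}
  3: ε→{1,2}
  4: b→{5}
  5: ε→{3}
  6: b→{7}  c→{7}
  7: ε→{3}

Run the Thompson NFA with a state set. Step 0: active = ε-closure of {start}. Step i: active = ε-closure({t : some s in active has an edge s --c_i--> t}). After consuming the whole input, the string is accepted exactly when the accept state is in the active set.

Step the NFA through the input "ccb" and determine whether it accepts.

Answer: ACCEPT

Trace:
initial (ε-close {0}): {0,1,2,4,6}
'c' @ 1: {1,2,3,4,6,7}  ✓accept
'c' @ 2: {1,2,3,4,6,7}  ✓accept
'b' @ 3: {1,2,3,4,5,6,7}  ✓accept
final: {1,2,3,4,5,6,7}; accept 1 in set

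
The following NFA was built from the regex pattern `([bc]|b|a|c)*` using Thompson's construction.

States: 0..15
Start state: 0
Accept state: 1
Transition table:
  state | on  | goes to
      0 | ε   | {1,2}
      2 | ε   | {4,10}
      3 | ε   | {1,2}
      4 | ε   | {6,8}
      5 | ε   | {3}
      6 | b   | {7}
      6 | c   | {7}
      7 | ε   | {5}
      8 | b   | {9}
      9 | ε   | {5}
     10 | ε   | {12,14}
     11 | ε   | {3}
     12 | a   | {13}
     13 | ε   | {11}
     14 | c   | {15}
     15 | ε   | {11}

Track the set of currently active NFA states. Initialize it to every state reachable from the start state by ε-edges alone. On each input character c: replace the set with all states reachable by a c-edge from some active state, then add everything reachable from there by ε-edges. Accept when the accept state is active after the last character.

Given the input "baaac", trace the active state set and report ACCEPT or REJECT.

Answer: ACCEPT

Steps:
S₀ = ε-closure({0}) = {0,1,2,4,6,8,10,12,14}
'b' @ 1: {1,2,3,4,5,6,7,8,9,10,12,14}  (accept∈set)
'a' @ 2: {1,2,3,4,6,8,10,11,12,13,14}  (accept∈set)
'a' @ 3: {1,2,3,4,6,8,10,11,12,13,14}  (accept∈set)
'a' @ 4: {1,2,3,4,6,8,10,11,12,13,14}  (accept∈set)
'c' @ 5: {1,2,3,4,5,6,7,8,10,11,12,14,15}  (accept∈set)
end set {1,2,3,4,5,6,7,8,10,11,12,14,15} — state 1 in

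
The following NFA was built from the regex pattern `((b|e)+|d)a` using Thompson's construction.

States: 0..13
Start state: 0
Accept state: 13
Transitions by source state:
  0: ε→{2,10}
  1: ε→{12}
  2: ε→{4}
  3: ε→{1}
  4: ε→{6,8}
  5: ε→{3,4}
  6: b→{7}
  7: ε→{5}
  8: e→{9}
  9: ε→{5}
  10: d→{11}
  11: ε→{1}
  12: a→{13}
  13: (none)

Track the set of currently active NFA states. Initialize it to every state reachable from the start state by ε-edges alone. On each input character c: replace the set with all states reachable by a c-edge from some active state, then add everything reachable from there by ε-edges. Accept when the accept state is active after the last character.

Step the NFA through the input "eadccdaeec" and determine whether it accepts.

initial (ε-close {0}): {0,2,4,6,8,10}
'e' @ 1: {1,3,4,5,6,8,9,12}
'a' @ 2: {13}  ✓accept
'd' @ 3: {}  — no active states
rest 'ccdaeec' ignored (set empty)
end set {} — state 13 not in

Answer: REJECT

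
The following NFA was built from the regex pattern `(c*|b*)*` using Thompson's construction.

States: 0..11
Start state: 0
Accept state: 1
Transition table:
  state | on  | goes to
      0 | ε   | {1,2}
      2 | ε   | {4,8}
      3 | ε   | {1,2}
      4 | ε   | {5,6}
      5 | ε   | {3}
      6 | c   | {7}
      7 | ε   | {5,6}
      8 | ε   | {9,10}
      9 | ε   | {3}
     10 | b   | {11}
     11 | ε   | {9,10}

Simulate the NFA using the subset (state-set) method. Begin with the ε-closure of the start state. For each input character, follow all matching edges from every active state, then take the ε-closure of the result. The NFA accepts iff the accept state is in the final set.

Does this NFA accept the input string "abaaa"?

initial (ε-close {0}): {0,1,2,3,4,5,6,8,9,10}
'a' @ 1: {}  — no active states
rest 'baaa' ignored (set empty)
end set {} — state 1 not in

Answer: REJECT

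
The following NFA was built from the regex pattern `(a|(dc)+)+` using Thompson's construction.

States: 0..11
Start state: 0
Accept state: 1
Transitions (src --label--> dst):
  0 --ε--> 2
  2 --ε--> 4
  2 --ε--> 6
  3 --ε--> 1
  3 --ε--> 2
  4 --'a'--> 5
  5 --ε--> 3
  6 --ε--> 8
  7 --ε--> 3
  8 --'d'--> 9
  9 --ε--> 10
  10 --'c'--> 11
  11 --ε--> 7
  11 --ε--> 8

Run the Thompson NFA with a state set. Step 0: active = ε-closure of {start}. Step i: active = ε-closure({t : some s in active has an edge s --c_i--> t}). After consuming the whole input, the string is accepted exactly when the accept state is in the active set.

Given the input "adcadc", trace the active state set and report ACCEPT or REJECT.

initial (ε-close {0}): {0,2,4,6,8}
'a' @ 1: {1,2,3,4,5,6,8}  ✓accept
'd' @ 2: {9,10}
'c' @ 3: {1,2,3,4,6,7,8,11}  ✓accept
'a' @ 4: {1,2,3,4,5,6,8}  ✓accept
'd' @ 5: {9,10}
'c' @ 6: {1,2,3,4,6,7,8,11}  ✓accept
after full input: {1,2,3,4,6,7,8,11}  (accept=1 in)

Answer: ACCEPT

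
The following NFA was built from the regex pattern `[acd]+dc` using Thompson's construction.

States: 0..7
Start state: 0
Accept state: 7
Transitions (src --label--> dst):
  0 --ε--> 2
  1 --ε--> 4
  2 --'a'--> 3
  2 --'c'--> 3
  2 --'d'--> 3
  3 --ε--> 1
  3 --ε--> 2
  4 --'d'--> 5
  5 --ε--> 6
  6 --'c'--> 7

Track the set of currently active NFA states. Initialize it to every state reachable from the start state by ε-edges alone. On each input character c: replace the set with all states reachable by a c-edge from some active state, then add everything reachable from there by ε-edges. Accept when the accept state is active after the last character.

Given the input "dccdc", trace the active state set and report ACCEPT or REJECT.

Answer: ACCEPT

Steps:
start: ε-closure({0}) = {0,2}
'd' @ 1: {1,2,3,4}
'c' @ 2: {1,2,3,4}
'c' @ 3: {1,2,3,4}
'd' @ 4: {1,2,3,4,5,6}
'c' @ 5: {1,2,3,4,7}  [accepting]
end set {1,2,3,4,7} — state 7 in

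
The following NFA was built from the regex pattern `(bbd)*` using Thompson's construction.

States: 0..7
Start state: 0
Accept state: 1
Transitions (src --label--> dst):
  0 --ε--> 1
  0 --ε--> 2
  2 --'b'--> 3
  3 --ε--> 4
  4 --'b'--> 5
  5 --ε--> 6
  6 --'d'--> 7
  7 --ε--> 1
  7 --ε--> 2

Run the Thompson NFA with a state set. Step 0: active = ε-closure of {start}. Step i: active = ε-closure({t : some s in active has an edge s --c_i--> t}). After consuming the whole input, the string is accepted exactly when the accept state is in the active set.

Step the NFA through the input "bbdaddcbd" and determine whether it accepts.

start: ε-closure({0}) = {0,1,2}
'b' @ 1: {3,4}
'b' @ 2: {5,6}
'd' @ 3: {1,2,7}  (accept∈set)
'a' @ 4: {}  — dead — no transitions
rest 'ddcbd' ignored (set empty)
end set {} — state 1 not in

Answer: REJECT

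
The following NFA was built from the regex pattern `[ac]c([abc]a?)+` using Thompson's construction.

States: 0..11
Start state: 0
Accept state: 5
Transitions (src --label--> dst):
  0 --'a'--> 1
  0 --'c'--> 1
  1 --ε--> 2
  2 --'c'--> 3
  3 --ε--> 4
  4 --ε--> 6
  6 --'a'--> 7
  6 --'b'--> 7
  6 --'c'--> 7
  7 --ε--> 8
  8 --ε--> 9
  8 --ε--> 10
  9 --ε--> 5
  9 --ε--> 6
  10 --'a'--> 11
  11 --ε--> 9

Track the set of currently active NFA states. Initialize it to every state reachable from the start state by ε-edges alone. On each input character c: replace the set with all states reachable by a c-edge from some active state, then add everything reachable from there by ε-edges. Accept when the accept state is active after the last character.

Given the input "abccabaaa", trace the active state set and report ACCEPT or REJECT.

Answer: REJECT

Derivation:
S₀ = ε-closure({0}) = {0}
'a' @ 1: {1,2}
'b' @ 2: {}  — no active states
rest 'ccabaaa' ignored (set empty)
end set {} — state 5 not in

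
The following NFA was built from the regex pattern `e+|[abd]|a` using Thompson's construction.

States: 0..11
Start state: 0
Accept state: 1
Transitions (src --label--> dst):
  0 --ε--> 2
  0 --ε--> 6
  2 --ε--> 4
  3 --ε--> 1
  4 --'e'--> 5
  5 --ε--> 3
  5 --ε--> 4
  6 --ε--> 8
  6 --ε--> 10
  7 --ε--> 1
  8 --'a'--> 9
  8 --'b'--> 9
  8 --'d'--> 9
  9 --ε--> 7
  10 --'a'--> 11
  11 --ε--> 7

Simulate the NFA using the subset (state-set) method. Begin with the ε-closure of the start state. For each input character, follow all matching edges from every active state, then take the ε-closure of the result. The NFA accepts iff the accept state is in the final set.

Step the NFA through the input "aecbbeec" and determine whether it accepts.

Answer: REJECT

Trace:
start: ε-closure({0}) = {0,2,4,6,8,10}
'a' @ 1: {1,7,9,11}  (accept∈set)
'e' @ 2: {}  — state set empty
rest 'cbbeec' ignored (set empty)
final: {}; accept 1 not in set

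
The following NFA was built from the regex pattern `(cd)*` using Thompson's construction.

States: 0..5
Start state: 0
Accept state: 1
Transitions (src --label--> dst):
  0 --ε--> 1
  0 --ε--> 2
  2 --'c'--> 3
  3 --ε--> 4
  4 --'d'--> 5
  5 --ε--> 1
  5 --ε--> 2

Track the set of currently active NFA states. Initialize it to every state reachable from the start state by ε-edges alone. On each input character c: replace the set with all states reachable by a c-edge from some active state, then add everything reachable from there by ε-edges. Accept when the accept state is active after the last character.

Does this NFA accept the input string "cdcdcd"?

Answer: ACCEPT

Steps:
S₀ = ε-closure({0}) = {0,1,2}
'c' @ 1: {3,4}
'd' @ 2: {1,2,5}  (accept∈set)
'c' @ 3: {3,4}
'd' @ 4: {1,2,5}  (accept∈set)
'c' @ 5: {3,4}
'd' @ 6: {1,2,5}  (accept∈set)
after full input: {1,2,5}  (accept=1 in)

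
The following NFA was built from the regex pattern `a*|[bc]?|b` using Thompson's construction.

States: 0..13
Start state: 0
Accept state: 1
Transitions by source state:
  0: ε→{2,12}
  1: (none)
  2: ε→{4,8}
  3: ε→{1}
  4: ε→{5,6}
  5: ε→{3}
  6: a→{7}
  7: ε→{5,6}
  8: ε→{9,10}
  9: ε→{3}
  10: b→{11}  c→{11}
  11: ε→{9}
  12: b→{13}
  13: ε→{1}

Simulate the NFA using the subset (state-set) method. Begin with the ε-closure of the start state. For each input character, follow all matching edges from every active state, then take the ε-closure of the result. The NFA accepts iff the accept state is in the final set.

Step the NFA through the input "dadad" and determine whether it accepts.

initial (ε-close {0}): {0,1,2,3,4,5,6,8,9,10,12}
'd' @ 1: {}  — state set empty
rest 'adad' ignored (set empty)
final: {}; accept 1 not in set

Answer: REJECT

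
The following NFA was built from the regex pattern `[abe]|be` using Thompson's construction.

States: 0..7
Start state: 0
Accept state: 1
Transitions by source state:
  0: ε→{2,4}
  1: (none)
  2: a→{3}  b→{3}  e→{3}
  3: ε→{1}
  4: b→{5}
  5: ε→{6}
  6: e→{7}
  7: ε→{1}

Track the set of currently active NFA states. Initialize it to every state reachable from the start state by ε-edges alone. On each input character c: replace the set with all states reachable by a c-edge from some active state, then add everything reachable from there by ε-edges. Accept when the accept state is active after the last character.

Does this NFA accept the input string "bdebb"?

Answer: REJECT

Derivation:
start: ε-closure({0}) = {0,2,4}
'b' @ 1: {1,3,5,6}  (accept∈set)
'd' @ 2: {}  — dead — no transitions
rest 'ebb' ignored (set empty)
end set {} — state 1 not in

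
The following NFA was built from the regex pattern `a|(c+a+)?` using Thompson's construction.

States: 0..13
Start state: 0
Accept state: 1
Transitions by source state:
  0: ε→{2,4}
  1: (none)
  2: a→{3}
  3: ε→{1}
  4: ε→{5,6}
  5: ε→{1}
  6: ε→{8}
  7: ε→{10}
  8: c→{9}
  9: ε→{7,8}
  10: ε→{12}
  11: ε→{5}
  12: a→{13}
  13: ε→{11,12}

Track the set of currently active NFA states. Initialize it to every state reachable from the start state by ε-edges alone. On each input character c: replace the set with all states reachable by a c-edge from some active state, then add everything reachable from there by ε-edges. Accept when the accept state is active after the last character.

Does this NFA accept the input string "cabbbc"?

initial (ε-close {0}): {0,1,2,4,5,6,8}
'c' @ 1: {7,8,9,10,12}
'a' @ 2: {1,5,11,12,13}  (accept∈set)
'b' @ 3: {}  — state set empty
rest 'bbc' ignored (set empty)
end set {} — state 1 not in

Answer: REJECT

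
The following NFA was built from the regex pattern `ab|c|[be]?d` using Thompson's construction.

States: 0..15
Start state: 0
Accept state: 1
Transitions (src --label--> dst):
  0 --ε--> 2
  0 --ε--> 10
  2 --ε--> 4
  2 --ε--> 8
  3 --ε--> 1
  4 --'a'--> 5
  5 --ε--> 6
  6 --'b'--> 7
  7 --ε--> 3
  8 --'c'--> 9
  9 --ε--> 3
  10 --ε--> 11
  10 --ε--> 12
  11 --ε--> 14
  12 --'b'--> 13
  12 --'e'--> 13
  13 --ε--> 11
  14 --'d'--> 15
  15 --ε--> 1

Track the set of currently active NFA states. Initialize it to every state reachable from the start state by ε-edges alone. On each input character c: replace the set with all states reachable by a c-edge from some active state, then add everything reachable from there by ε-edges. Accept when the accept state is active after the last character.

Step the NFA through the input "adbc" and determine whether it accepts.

Answer: REJECT

Trace:
start: ε-closure({0}) = {0,2,4,8,10,11,12,14}
'a' @ 1: {5,6}
'd' @ 2: {}  — no active states
rest 'bc' ignored (set empty)
end set {} — state 1 not in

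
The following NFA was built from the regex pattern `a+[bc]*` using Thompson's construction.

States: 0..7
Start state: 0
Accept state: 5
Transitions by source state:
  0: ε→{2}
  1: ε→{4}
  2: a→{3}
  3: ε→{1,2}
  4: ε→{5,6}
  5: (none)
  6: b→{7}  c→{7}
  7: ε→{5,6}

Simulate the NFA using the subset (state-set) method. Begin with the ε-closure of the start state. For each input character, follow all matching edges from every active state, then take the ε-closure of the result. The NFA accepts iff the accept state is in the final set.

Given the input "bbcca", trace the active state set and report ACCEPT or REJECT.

start: ε-closure({0}) = {0,2}
'b' @ 1: {}  — dead — no transitions
rest 'bcca' ignored (set empty)
final: {}; accept 5 not in set

Answer: REJECT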